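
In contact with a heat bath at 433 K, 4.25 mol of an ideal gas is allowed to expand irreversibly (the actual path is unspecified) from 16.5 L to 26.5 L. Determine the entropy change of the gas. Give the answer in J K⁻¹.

ΔS_gas = 16.7 J/K

Entropy is a state function, so ΔS_gas depends only on the end states.
For an isothermal ideal gas ΔS_gas = nR ln(V₂/V₁) = 4.25 × 8.314 × ln(26.5/16.5) = 16.7 J/K.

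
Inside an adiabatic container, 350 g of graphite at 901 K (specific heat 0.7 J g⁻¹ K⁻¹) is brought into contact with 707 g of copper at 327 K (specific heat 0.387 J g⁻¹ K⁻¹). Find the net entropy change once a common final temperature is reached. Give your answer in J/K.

ΔS_total = 64.9 J/K

Energy balance: T_f = (m₁c₁T₁ + m₂c₂T₂)/(m₁c₁ + m₂c₂) = 598.17 K.
ΔS₁ = m₁c₁ ln(T_f/T₁) = 245 × ln(598.17/901) = -100.36 J/K.
ΔS₂ = m₂c₂ ln(T_f/T₂) = 273.609 × ln(598.17/327) = 165.24 J/K.
ΔS_total = -100.36 + 165.24 = 64.9 J/K.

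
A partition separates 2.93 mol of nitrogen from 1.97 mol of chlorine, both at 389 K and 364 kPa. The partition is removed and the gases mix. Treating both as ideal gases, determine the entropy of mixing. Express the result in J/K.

ΔS_mix = 27.5 J/K

Mole fractions: x_A = 2.93/4.9 = 0.598, x_B = 0.402.
ΔS_mix = −R(n_A ln x_A + n_B ln x_B) = −8.314 × (2.93 ln 0.598 + 1.97 ln 0.402) = 27.5 J/K.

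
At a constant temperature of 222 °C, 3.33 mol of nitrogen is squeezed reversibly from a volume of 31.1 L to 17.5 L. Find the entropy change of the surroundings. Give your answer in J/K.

ΔS_surr = 15.9 J/K

For an isothermal ideal gas ΔS_gas = nR ln(V₂/V₁) = 3.33 × 8.314 × ln(17.5/31.1) = -15.9 J/K.
The process is reversible, so ΔS_surr = −ΔS_gas = 15.9 J/K and ΔS_universe = 0.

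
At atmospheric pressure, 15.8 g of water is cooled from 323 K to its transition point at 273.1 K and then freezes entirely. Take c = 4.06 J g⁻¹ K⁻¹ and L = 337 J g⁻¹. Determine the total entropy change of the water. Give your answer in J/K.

ΔS = -30.3 J/K

Cooling step: ΔS₁ = m c ln(T_tr/T_i) = 15.8 × 4.06 × ln(273.1/323) = -10.76 J/K.
Phase change: ΔS₂ = −mL/T_tr = −15.8 × 337 / 273.1 = -19.5 J/K.
ΔS_total = (-10.76) + (-19.5) = -30.3 J/K.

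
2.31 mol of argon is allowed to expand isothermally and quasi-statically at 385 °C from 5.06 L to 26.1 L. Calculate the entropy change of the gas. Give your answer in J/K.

For an isothermal ideal gas ΔS_gas = nR ln(V₂/V₁) = 2.31 × 8.314 × ln(26.1/5.06) = 31.5 J/K.

ΔS_gas = 31.5 J/K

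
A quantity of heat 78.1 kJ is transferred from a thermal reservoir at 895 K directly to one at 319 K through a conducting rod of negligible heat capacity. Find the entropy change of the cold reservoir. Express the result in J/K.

ΔS_cold = 245 J/K

The cold reservoir gains heat Q, so ΔS_cold = +Q/T_C = 78100/319 = 245 J/K.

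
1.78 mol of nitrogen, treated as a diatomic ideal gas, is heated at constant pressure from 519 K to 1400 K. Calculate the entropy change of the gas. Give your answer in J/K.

At constant pressure, ΔS = nC_p ln(T₂/T₁) with C_p = 7R/2 = 29.1 J mol⁻¹ K⁻¹.
ΔS = 1.78 × 29.1 × ln(1400/519) = 51.4 J/K.

ΔS = 51.4 J/K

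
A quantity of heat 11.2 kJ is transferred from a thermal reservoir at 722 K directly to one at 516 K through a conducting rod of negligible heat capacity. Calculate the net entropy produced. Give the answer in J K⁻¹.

ΔS_hot = −Q/T_H = −11200/722 = -15.512 J/K and ΔS_cold = +Q/T_C = 11200/516 = 21.705 J/K.
ΔS_total = -15.512 + 21.705 = 6.19 J/K, positive as the second law requires.

ΔS_total = 6.19 J/K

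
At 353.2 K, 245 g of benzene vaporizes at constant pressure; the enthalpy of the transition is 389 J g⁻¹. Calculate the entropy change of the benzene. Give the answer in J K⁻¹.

Heat absorbed by the substance: Q = mL = 245 × 389 = 95305 J.
At constant T, ΔS = Q_rev/T = 95305 / 353.2 = 270 J/K.

ΔS = 270 J/K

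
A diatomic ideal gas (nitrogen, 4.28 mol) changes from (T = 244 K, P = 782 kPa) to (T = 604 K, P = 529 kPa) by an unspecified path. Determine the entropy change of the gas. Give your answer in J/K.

ΔS = nC_p ln(T₂/T₁) − nR ln(P₂/P₁), with C_p = 7R/2 = 29.1 J mol⁻¹ K⁻¹ for a diatomic ideal gas.
ΔS = 4.28 × [29.1 × ln(604/244) − 8.314 × ln(529/782)] = 127 J/K.

ΔS = 127 J/K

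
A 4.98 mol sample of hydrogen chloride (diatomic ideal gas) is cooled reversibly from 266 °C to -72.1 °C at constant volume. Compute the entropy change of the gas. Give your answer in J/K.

In kelvin: T₁ = 539.15 K, T₂ = 201.05 K. At constant volume, ΔS = nC_V ln(T₂/T₁) with C_V = 5R/2 = 20.79 J mol⁻¹ K⁻¹.
ΔS = 4.98 × 20.79 × ln(201.05/539.15) = -102 J/K.

ΔS = -102 J/K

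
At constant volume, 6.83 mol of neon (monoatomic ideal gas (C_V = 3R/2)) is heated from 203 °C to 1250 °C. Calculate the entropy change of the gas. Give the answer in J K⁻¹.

ΔS = 99 J/K

In kelvin: T₁ = 476.15 K, T₂ = 1523.15 K. At constant volume, ΔS = nC_V ln(T₂/T₁) with C_V = 3R/2 = 12.47 J mol⁻¹ K⁻¹.
ΔS = 6.83 × 12.47 × ln(1523.15/476.15) = 99 J/K.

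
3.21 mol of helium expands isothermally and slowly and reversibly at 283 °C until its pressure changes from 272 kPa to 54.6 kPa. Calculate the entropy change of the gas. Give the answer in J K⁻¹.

For an isothermal ideal gas ΔS_gas = nR ln(P₁/P₂) = 3.21 × 8.314 × ln(272/54.6) = 42.9 J/K.

ΔS_gas = 42.9 J/K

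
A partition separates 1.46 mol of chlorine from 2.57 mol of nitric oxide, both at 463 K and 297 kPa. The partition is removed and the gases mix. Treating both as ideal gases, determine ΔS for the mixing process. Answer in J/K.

Mole fractions: x_A = 1.46/4.03 = 0.362, x_B = 0.638.
ΔS_mix = −R(n_A ln x_A + n_B ln x_B) = −8.314 × (1.46 ln 0.362 + 2.57 ln 0.638) = 21.9 J/K.

ΔS_mix = 21.9 J/K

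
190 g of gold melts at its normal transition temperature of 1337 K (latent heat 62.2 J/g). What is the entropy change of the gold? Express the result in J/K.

Heat absorbed by the substance: Q = mL = 190 × 62.2 = 11818 J.
At constant T, ΔS = Q_rev/T = 11818 / 1337 = 8.84 J/K.

ΔS = 8.84 J/K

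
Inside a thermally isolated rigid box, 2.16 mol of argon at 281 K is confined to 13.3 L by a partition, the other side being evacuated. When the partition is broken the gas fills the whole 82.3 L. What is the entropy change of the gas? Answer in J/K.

No heat is exchanged and no work is done, so the ideal-gas temperature stays constant.
Entropy is a state function; using a reversible isothermal path, ΔS_gas = nR ln(V₂/V₁) = 2.16 × 8.314 × ln(82.3/13.3) = 32.7 J/K.

ΔS_gas = 32.7 J/K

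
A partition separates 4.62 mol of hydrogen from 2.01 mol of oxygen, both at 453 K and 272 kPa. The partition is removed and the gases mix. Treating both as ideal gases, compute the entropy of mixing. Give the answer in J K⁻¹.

ΔS_mix = 33.8 J/K

Mole fractions: x_A = 4.62/6.63 = 0.697, x_B = 0.303.
ΔS_mix = −R(n_A ln x_A + n_B ln x_B) = −8.314 × (4.62 ln 0.697 + 2.01 ln 0.303) = 33.8 J/K.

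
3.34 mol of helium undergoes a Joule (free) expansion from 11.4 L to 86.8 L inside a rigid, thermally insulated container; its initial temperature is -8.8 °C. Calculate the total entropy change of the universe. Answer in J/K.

ΔS_universe = 56.4 J/K

For an ideal gas in free expansion Q = 0 and W = 0, so T is unchanged.
Entropy is a state function; using a reversible isothermal path, ΔS_gas = nR ln(V₂/V₁) = 3.34 × 8.314 × ln(86.8/11.4) = 56.4 J/K.
The insulated surroundings exchange no heat, so ΔS_surr = 0 and ΔS_universe = ΔS_gas.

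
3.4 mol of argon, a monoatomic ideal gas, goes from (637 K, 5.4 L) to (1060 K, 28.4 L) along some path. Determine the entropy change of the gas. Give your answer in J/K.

Entropy is a state function: ΔS = nC_V ln(T₂/T₁) + nR ln(V₂/V₁), with C_V = 3R/2 = 12.47 J mol⁻¹ K⁻¹ for a monoatomic ideal gas.
ΔS = 3.4 × [12.47 × ln(1060/637) + 8.314 × ln(28.4/5.4)] = 68.5 J/K.

ΔS = 68.5 J/K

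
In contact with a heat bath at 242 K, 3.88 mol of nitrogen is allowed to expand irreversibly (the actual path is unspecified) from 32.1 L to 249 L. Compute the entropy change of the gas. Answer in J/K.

Entropy is a state function, so ΔS_gas depends only on the end states.
For an isothermal ideal gas ΔS_gas = nR ln(V₂/V₁) = 3.88 × 8.314 × ln(249/32.1) = 66.1 J/K.

ΔS_gas = 66.1 J/K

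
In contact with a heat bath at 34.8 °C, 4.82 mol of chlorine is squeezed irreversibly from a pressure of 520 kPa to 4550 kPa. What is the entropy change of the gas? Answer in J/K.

Entropy is a state function, so ΔS_gas depends only on the end states.
For an isothermal ideal gas ΔS_gas = nR ln(P₁/P₂) = 4.82 × 8.314 × ln(520/4550) = -86.9 J/K.

ΔS_gas = -86.9 J/K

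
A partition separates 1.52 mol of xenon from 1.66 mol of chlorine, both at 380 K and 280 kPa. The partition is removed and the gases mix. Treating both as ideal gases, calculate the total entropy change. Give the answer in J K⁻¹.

Mole fractions: x_A = 1.52/3.18 = 0.478, x_B = 0.522.
ΔS_mix = −R(n_A ln x_A + n_B ln x_B) = −8.314 × (1.52 ln 0.478 + 1.66 ln 0.522) = 18.3 J/K.

ΔS_mix = 18.3 J/K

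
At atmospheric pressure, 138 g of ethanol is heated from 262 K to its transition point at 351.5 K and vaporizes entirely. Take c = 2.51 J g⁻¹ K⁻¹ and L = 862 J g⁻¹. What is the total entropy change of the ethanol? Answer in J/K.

ΔS = 440 J/K

Warming step: ΔS₁ = m c ln(T_tr/T_i) = 138 × 2.51 × ln(351.5/262) = 101.8 J/K.
Phase change: ΔS₂ = +mL/T_tr = 138 × 862 / 351.5 = 338.4 J/K.
ΔS_total = (101.8) + (338.4) = 440 J/K.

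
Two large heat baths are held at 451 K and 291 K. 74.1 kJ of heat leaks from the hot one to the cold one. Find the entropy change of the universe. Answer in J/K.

ΔS_total = 90.3 J/K

ΔS_hot = −Q/T_H = −74100/451 = -164.3 J/K and ΔS_cold = +Q/T_C = 74100/291 = 254.6 J/K.
ΔS_total = -164.3 + 254.6 = 90.3 J/K, positive as the second law requires.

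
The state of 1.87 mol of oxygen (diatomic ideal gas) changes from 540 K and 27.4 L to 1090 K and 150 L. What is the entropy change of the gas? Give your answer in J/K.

ΔS = 53.7 J/K

Entropy is a state function: ΔS = nC_V ln(T₂/T₁) + nR ln(V₂/V₁), with C_V = 5R/2 = 20.79 J mol⁻¹ K⁻¹ for a diatomic ideal gas.
ΔS = 1.87 × [20.79 × ln(1090/540) + 8.314 × ln(150/27.4)] = 53.7 J/K.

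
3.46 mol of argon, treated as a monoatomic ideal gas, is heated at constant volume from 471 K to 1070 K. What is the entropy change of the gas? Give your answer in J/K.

At constant volume, ΔS = nC_V ln(T₂/T₁) with C_V = 3R/2 = 12.47 J mol⁻¹ K⁻¹.
ΔS = 3.46 × 12.47 × ln(1070/471) = 35.4 J/K.

ΔS = 35.4 J/K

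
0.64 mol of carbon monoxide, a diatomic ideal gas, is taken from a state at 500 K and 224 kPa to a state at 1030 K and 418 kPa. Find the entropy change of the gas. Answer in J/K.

ΔS = 10.1 J/K

ΔS = nC_p ln(T₂/T₁) − nR ln(P₂/P₁), with C_p = 7R/2 = 29.1 J mol⁻¹ K⁻¹ for a diatomic ideal gas.
ΔS = 0.64 × [29.1 × ln(1030/500) − 8.314 × ln(418/224)] = 10.1 J/K.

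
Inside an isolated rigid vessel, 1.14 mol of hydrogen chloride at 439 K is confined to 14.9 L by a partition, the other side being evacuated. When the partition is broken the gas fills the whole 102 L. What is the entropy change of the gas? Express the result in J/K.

For an ideal gas in free expansion Q = 0 and W = 0, so T is unchanged.
Entropy is a state function; using a reversible isothermal path, ΔS_gas = nR ln(V₂/V₁) = 1.14 × 8.314 × ln(102/14.9) = 18.2 J/K.

ΔS_gas = 18.2 J/K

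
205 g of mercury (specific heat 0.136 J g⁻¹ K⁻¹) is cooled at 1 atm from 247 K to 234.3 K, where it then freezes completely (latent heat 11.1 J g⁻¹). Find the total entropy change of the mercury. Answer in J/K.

Cooling step: ΔS₁ = m c ln(T_tr/T_i) = 205 × 0.136 × ln(234.3/247) = -1.472 J/K.
Phase change: ΔS₂ = −mL/T_tr = −205 × 11.1 / 234.3 = -9.712 J/K.
ΔS_total = (-1.472) + (-9.712) = -11.2 J/K.

ΔS = -11.2 J/K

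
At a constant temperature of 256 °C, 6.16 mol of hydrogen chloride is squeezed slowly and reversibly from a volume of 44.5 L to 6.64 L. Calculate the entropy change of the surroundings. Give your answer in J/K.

For an isothermal ideal gas ΔS_gas = nR ln(V₂/V₁) = 6.16 × 8.314 × ln(6.64/44.5) = -97.4 J/K.
The process is reversible, so ΔS_surr = −ΔS_gas = 97.4 J/K and ΔS_universe = 0.

ΔS_surr = 97.4 J/K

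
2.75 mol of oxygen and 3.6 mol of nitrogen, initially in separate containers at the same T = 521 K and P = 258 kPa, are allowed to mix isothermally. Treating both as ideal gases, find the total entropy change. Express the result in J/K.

ΔS_mix = 36.1 J/K

Mole fractions: x_A = 2.75/6.35 = 0.433, x_B = 0.567.
ΔS_mix = −R(n_A ln x_A + n_B ln x_B) = −8.314 × (2.75 ln 0.433 + 3.6 ln 0.567) = 36.1 J/K.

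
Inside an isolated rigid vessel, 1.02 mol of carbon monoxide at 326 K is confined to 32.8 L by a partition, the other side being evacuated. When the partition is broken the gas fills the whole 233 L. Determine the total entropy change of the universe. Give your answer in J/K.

No heat is exchanged and no work is done, so the ideal-gas temperature stays constant.
Entropy is a state function; using a reversible isothermal path, ΔS_gas = nR ln(V₂/V₁) = 1.02 × 8.314 × ln(233/32.8) = 16.6 J/K.
The insulated surroundings exchange no heat, so ΔS_surr = 0 and ΔS_universe = ΔS_gas.

ΔS_universe = 16.6 J/K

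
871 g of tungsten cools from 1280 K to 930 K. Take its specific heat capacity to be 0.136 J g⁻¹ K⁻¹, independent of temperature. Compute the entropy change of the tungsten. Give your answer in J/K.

ΔS = ∫dQ_rev/T = m c ln(T₂/T₁) = 871 × 0.136 × ln(930/1280) = -37.8 J/K.

ΔS = -37.8 J/K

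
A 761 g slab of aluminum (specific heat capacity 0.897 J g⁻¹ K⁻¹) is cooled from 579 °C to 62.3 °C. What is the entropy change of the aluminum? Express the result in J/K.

In kelvin: T₁ = 852.15 K, T₂ = 335.45 K. ΔS = ∫dQ_rev/T = m c ln(T₂/T₁) = 761 × 0.897 × ln(335.45/852.15) = -636 J/K.

ΔS = -636 J/K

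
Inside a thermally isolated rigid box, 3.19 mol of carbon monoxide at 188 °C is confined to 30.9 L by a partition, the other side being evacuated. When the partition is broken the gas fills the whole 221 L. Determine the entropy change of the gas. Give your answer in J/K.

ΔS_gas = 52.2 J/K

For an ideal gas in free expansion Q = 0 and W = 0, so T is unchanged.
Entropy is a state function; using a reversible isothermal path, ΔS_gas = nR ln(V₂/V₁) = 3.19 × 8.314 × ln(221/30.9) = 52.2 J/K.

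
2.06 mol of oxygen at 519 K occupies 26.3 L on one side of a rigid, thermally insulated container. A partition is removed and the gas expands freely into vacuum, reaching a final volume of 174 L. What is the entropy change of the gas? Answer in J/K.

No heat is exchanged and no work is done, so the ideal-gas temperature stays constant.
Entropy is a state function; using a reversible isothermal path, ΔS_gas = nR ln(V₂/V₁) = 2.06 × 8.314 × ln(174/26.3) = 32.4 J/K.

ΔS_gas = 32.4 J/K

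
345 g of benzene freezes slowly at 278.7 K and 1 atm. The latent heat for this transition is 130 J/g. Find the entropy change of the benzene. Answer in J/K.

Heat released by the substance: Q = −mL = −345 × 130 = −44850 J.
At constant T, ΔS = Q_rev/T = −44850 / 278.7 = -161 J/K.

ΔS = -161 J/K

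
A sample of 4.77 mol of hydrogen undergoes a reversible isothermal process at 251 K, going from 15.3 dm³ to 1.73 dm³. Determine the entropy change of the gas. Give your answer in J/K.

ΔS_gas = -86.4 J/K

For an isothermal ideal gas ΔS_gas = nR ln(V₂/V₁) = 4.77 × 8.314 × ln(1.73/15.3) = -86.4 J/K.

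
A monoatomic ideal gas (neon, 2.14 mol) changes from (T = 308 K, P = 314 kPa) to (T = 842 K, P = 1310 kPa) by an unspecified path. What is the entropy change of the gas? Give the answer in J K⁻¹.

ΔS = nC_p ln(T₂/T₁) − nR ln(P₂/P₁), with C_p = 5R/2 = 20.79 J mol⁻¹ K⁻¹ for a monoatomic ideal gas.
ΔS = 2.14 × [20.79 × ln(842/308) − 8.314 × ln(1310/314)] = 19.3 J/K.

ΔS = 19.3 J/K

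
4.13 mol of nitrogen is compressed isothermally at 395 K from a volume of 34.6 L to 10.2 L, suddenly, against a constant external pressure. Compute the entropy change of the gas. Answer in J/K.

Entropy is a state function, so ΔS_gas depends only on the end states.
For an isothermal ideal gas ΔS_gas = nR ln(V₂/V₁) = 4.13 × 8.314 × ln(10.2/34.6) = -41.9 J/K.

ΔS_gas = -41.9 J/K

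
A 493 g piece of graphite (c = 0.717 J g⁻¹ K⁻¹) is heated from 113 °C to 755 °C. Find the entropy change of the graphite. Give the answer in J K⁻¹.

In kelvin: T₁ = 386.15 K, T₂ = 1028.15 K. ΔS = ∫dQ_rev/T = m c ln(T₂/T₁) = 493 × 0.717 × ln(1028.15/386.15) = 346 J/K.

ΔS = 346 J/K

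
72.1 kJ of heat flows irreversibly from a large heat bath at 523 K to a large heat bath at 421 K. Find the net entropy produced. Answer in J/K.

ΔS_total = 33.4 J/K

ΔS_hot = −Q/T_H = −72100/523 = -137.9 J/K and ΔS_cold = +Q/T_C = 72100/421 = 171.3 J/K.
ΔS_total = -137.9 + 171.3 = 33.4 J/K, positive as the second law requires.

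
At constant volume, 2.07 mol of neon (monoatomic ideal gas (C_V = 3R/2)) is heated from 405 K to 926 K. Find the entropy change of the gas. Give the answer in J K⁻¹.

ΔS = 21.3 J/K

At constant volume, ΔS = nC_V ln(T₂/T₁) with C_V = 3R/2 = 12.47 J mol⁻¹ K⁻¹.
ΔS = 2.07 × 12.47 × ln(926/405) = 21.3 J/K.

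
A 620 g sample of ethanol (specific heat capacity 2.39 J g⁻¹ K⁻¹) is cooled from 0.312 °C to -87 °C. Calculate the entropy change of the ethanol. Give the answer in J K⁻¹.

In kelvin: T₁ = 273.462 K, T₂ = 186.15 K. ΔS = ∫dQ_rev/T = m c ln(T₂/T₁) = 620 × 2.39 × ln(186.15/273.462) = -570 J/K.

ΔS = -570 J/K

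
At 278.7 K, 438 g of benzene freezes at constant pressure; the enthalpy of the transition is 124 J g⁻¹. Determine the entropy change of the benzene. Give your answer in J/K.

Heat released by the substance: Q = −mL = −438 × 124 = −54312 J.
At constant T, ΔS = Q_rev/T = −54312 / 278.7 = -195 J/K.

ΔS = -195 J/K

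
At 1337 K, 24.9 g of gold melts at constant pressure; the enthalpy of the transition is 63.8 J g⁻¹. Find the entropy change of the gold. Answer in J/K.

Heat absorbed by the substance: Q = mL = 24.9 × 63.8 = 1588.62 J.
At constant T, ΔS = Q_rev/T = 1588.62 / 1337 = 1.19 J/K.

ΔS = 1.19 J/K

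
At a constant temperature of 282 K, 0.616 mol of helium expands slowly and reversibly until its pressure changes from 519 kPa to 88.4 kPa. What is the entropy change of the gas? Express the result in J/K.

ΔS_gas = 9.07 J/K

For an isothermal ideal gas ΔS_gas = nR ln(P₁/P₂) = 0.616 × 8.314 × ln(519/88.4) = 9.07 J/K.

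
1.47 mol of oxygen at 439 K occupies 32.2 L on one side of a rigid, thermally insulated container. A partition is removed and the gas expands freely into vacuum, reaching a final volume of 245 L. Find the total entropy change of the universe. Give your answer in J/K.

ΔS_universe = 24.8 J/K

For an ideal gas in free expansion Q = 0 and W = 0, so T is unchanged.
Entropy is a state function; using a reversible isothermal path, ΔS_gas = nR ln(V₂/V₁) = 1.47 × 8.314 × ln(245/32.2) = 24.8 J/K.
The insulated surroundings exchange no heat, so ΔS_surr = 0 and ΔS_universe = ΔS_gas.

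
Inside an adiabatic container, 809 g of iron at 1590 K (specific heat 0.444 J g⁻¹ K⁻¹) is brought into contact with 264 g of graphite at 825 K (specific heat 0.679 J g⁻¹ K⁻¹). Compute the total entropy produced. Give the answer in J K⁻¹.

ΔS_total = 23.6 J/K

Energy balance: T_f = (m₁c₁T₁ + m₂c₂T₂)/(m₁c₁ + m₂c₂) = 1335.3 K.
ΔS₁ = m₁c₁ ln(T_f/T₁) = 359.196 × ln(1335.3/1590) = -62.7 J/K.
ΔS₂ = m₂c₂ ln(T_f/T₂) = 179.256 × ln(1335.3/825) = 86.32 J/K.
ΔS_total = -62.7 + 86.32 = 23.6 J/K.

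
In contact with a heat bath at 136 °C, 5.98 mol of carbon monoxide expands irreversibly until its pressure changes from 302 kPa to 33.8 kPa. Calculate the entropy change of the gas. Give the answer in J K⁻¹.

ΔS_gas = 109 J/K

Entropy is a state function, so ΔS_gas depends only on the end states.
For an isothermal ideal gas ΔS_gas = nR ln(P₁/P₂) = 5.98 × 8.314 × ln(302/33.8) = 109 J/K.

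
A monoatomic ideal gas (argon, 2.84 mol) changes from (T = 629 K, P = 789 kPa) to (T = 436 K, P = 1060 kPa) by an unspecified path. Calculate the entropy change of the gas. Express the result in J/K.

ΔS = nC_p ln(T₂/T₁) − nR ln(P₂/P₁), with C_p = 5R/2 = 20.79 J mol⁻¹ K⁻¹ for a monoatomic ideal gas.
ΔS = 2.84 × [20.79 × ln(436/629) − 8.314 × ln(1060/789)] = -28.6 J/K.

ΔS = -28.6 J/K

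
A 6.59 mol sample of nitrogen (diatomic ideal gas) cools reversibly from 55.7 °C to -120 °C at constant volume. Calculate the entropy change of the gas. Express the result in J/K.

ΔS = -105 J/K

In kelvin: T₁ = 328.85 K, T₂ = 153.15 K. At constant volume, ΔS = nC_V ln(T₂/T₁) with C_V = 5R/2 = 20.79 J mol⁻¹ K⁻¹.
ΔS = 6.59 × 20.79 × ln(153.15/328.85) = -105 J/K.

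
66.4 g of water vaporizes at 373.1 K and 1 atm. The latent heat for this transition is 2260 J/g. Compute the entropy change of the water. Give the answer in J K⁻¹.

Heat absorbed by the substance: Q = mL = 66.4 × 2260 = 150064 J.
At constant T, ΔS = Q_rev/T = 150064 / 373.1 = 402 J/K.

ΔS = 402 J/K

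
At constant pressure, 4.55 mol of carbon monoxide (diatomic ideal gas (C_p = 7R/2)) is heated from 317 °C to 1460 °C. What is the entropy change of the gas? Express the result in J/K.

In kelvin: T₁ = 590.15 K, T₂ = 1733.15 K. At constant pressure, ΔS = nC_p ln(T₂/T₁) with C_p = 7R/2 = 29.1 J mol⁻¹ K⁻¹.
ΔS = 4.55 × 29.1 × ln(1733.15/590.15) = 143 J/K.

ΔS = 143 J/K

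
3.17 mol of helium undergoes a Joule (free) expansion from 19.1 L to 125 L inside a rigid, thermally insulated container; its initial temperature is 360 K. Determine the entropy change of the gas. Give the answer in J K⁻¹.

ΔS_gas = 49.5 J/K

No heat is exchanged and no work is done, so the ideal-gas temperature stays constant.
Entropy is a state function; using a reversible isothermal path, ΔS_gas = nR ln(V₂/V₁) = 3.17 × 8.314 × ln(125/19.1) = 49.5 J/K.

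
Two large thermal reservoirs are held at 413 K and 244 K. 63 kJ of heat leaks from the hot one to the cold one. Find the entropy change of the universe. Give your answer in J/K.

ΔS_total = 106 J/K

ΔS_hot = −Q/T_H = −63000/413 = -152.5 J/K and ΔS_cold = +Q/T_C = 63000/244 = 258.2 J/K.
ΔS_total = -152.5 + 258.2 = 106 J/K, positive as the second law requires.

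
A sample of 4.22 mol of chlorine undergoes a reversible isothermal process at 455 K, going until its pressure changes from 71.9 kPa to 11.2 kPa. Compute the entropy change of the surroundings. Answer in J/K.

ΔS_surr = -65.2 J/K

For an isothermal ideal gas ΔS_gas = nR ln(P₁/P₂) = 4.22 × 8.314 × ln(71.9/11.2) = 65.2 J/K.
The process is reversible, so ΔS_surr = −ΔS_gas = -65.2 J/K and ΔS_universe = 0.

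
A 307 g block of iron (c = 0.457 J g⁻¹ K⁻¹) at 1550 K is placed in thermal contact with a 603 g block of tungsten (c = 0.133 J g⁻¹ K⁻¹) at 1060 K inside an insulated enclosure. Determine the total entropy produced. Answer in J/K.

ΔS_total = 3.54 J/K

Energy balance: T_f = (m₁c₁T₁ + m₂c₂T₂)/(m₁c₁ + m₂c₂) = 1371.8 K.
ΔS₁ = m₁c₁ ln(T_f/T₁) = 140.299 × ln(1371.8/1550) = -17.14 J/K.
ΔS₂ = m₂c₂ ln(T_f/T₂) = 80.199 × ln(1371.8/1060) = 20.68 J/K.
ΔS_total = -17.14 + 20.68 = 3.54 J/K.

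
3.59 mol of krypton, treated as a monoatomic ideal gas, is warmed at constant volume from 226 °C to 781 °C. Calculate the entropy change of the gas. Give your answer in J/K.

In kelvin: T₁ = 499.15 K, T₂ = 1054.15 K. At constant volume, ΔS = nC_V ln(T₂/T₁) with C_V = 3R/2 = 12.47 J mol⁻¹ K⁻¹.
ΔS = 3.59 × 12.47 × ln(1054.15/499.15) = 33.5 J/K.

ΔS = 33.5 J/K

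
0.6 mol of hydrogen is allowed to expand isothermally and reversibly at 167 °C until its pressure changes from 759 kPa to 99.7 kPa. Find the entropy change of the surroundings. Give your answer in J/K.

ΔS_surr = -10.1 J/K

For an isothermal ideal gas ΔS_gas = nR ln(P₁/P₂) = 0.6 × 8.314 × ln(759/99.7) = 10.1 J/K.
The process is reversible, so ΔS_surr = −ΔS_gas = -10.1 J/K and ΔS_universe = 0.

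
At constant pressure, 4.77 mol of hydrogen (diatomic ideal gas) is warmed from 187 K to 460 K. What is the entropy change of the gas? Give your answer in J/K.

ΔS = 125 J/K

At constant pressure, ΔS = nC_p ln(T₂/T₁) with C_p = 7R/2 = 29.1 J mol⁻¹ K⁻¹.
ΔS = 4.77 × 29.1 × ln(460/187) = 125 J/K.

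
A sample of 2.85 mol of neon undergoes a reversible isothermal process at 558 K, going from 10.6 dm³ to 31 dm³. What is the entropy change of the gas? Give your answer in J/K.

ΔS_gas = 25.4 J/K

For an isothermal ideal gas ΔS_gas = nR ln(V₂/V₁) = 2.85 × 8.314 × ln(31/10.6) = 25.4 J/K.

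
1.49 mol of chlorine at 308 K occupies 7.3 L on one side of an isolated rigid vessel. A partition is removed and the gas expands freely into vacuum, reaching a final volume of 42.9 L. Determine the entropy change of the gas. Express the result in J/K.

No heat is exchanged and no work is done, so the ideal-gas temperature stays constant.
Entropy is a state function; using a reversible isothermal path, ΔS_gas = nR ln(V₂/V₁) = 1.49 × 8.314 × ln(42.9/7.3) = 21.9 J/K.

ΔS_gas = 21.9 J/K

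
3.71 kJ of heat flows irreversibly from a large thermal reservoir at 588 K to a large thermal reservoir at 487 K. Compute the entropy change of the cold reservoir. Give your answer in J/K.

The cold reservoir gains heat Q, so ΔS_cold = +Q/T_C = 3710/487 = 7.62 J/K.

ΔS_cold = 7.62 J/K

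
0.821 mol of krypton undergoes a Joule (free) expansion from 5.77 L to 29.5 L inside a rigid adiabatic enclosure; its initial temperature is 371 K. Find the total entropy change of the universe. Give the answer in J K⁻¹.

ΔS_universe = 11.1 J/K

For an ideal gas in free expansion Q = 0 and W = 0, so T is unchanged.
Entropy is a state function; using a reversible isothermal path, ΔS_gas = nR ln(V₂/V₁) = 0.821 × 8.314 × ln(29.5/5.77) = 11.1 J/K.
The insulated surroundings exchange no heat, so ΔS_surr = 0 and ΔS_universe = ΔS_gas.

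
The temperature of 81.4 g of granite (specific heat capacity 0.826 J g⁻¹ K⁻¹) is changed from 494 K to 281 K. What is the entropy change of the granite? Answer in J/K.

ΔS = ∫dQ_rev/T = m c ln(T₂/T₁) = 81.4 × 0.826 × ln(281/494) = -37.9 J/K.

ΔS = -37.9 J/K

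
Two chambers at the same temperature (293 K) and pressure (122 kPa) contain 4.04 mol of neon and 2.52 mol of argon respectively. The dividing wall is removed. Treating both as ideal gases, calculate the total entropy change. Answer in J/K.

ΔS_mix = 36.3 J/K

Mole fractions: x_A = 4.04/6.56 = 0.616, x_B = 0.384.
ΔS_mix = −R(n_A ln x_A + n_B ln x_B) = −8.314 × (4.04 ln 0.616 + 2.52 ln 0.384) = 36.3 J/K.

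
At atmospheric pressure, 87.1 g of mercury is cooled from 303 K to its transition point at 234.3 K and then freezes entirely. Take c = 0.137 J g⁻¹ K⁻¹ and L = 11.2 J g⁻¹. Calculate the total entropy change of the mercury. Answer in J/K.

ΔS = -7.23 J/K

Cooling step: ΔS₁ = m c ln(T_tr/T_i) = 87.1 × 0.137 × ln(234.3/303) = -3.068 J/K.
Phase change: ΔS₂ = −mL/T_tr = −87.1 × 11.2 / 234.3 = -4.164 J/K.
ΔS_total = (-3.068) + (-4.164) = -7.23 J/K.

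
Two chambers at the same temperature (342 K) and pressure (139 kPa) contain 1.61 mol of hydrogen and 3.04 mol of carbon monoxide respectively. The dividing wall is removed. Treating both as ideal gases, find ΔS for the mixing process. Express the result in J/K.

Mole fractions: x_A = 1.61/4.65 = 0.346, x_B = 0.654.
ΔS_mix = −R(n_A ln x_A + n_B ln x_B) = −8.314 × (1.61 ln 0.346 + 3.04 ln 0.654) = 24.9 J/K.

ΔS_mix = 24.9 J/K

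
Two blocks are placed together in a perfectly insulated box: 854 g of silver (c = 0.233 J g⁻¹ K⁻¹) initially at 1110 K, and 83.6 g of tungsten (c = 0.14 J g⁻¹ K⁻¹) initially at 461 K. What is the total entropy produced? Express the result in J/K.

ΔS_total = 3.33 J/K

Energy balance: T_f = (m₁c₁T₁ + m₂c₂T₂)/(m₁c₁ + m₂c₂) = 1073.9 K.
ΔS₁ = m₁c₁ ln(T_f/T₁) = 198.982 × ln(1073.9/1110) = -6.57 J/K.
ΔS₂ = m₂c₂ ln(T_f/T₂) = 11.704 × ln(1073.9/461) = 9.898 J/K.
ΔS_total = -6.57 + 9.898 = 3.33 J/K.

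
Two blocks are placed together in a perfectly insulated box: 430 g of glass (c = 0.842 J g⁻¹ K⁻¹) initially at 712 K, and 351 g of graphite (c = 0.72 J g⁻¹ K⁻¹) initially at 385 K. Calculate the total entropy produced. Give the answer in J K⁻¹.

Energy balance: T_f = (m₁c₁T₁ + m₂c₂T₂)/(m₁c₁ + m₂c₂) = 577.58 K.
ΔS₁ = m₁c₁ ln(T_f/T₁) = 362.06 × ln(577.58/712) = -75.755 J/K.
ΔS₂ = m₂c₂ ln(T_f/T₂) = 252.72 × ln(577.58/385) = 102.5 J/K.
ΔS_total = -75.755 + 102.5 = 26.7 J/K.

ΔS_total = 26.7 J/K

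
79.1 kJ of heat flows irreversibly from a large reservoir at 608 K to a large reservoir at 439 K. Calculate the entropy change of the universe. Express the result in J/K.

ΔS_hot = −Q/T_H = −79100/608 = -130.1 J/K and ΔS_cold = +Q/T_C = 79100/439 = 180.2 J/K.
ΔS_total = -130.1 + 180.2 = 50.1 J/K, positive as the second law requires.

ΔS_total = 50.1 J/K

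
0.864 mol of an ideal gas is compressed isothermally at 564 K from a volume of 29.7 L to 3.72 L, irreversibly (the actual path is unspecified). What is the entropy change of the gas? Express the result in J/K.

Entropy is a state function, so ΔS_gas depends only on the end states.
For an isothermal ideal gas ΔS_gas = nR ln(V₂/V₁) = 0.864 × 8.314 × ln(3.72/29.7) = -14.9 J/K.

ΔS_gas = -14.9 J/K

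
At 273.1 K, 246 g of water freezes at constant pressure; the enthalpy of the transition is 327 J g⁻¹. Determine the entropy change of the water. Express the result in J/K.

Heat released by the substance: Q = −mL = −246 × 327 = −80442 J.
At constant T, ΔS = Q_rev/T = −80442 / 273.1 = -295 J/K.

ΔS = -295 J/K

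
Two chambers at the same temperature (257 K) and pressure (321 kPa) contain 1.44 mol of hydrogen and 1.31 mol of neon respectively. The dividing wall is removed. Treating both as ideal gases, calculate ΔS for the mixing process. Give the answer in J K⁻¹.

ΔS_mix = 15.8 J/K

Mole fractions: x_A = 1.44/2.75 = 0.524, x_B = 0.476.
ΔS_mix = −R(n_A ln x_A + n_B ln x_B) = −8.314 × (1.44 ln 0.524 + 1.31 ln 0.476) = 15.8 J/K.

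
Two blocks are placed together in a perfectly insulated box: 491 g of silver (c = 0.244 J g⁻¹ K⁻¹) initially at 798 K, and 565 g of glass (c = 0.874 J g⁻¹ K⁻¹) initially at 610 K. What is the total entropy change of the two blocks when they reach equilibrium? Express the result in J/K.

Energy balance: T_f = (m₁c₁T₁ + m₂c₂T₂)/(m₁c₁ + m₂c₂) = 646.71 K.
ΔS₁ = m₁c₁ ln(T_f/T₁) = 119.804 × ln(646.71/798) = -25.18 J/K.
ΔS₂ = m₂c₂ ln(T_f/T₂) = 493.81 × ln(646.71/610) = 28.85 J/K.
ΔS_total = -25.18 + 28.85 = 3.67 J/K.

ΔS_total = 3.67 J/K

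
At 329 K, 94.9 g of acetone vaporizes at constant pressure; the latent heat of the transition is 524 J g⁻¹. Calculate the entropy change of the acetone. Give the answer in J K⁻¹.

ΔS = 151 J/K

Heat absorbed by the substance: Q = mL = 94.9 × 524 = 49727.6 J.
At constant T, ΔS = Q_rev/T = 49727.6 / 329 = 151 J/K.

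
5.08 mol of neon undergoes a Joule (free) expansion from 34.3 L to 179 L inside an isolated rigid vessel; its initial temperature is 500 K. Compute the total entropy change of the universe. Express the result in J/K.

ΔS_universe = 69.8 J/K

No heat is exchanged and no work is done, so the ideal-gas temperature stays constant.
Entropy is a state function; using a reversible isothermal path, ΔS_gas = nR ln(V₂/V₁) = 5.08 × 8.314 × ln(179/34.3) = 69.8 J/K.
The insulated surroundings exchange no heat, so ΔS_surr = 0 and ΔS_universe = ΔS_gas.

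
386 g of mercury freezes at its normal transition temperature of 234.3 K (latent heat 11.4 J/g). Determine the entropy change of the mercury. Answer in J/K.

ΔS = -18.8 J/K

Heat released by the substance: Q = −mL = −386 × 11.4 = −4400.4 J.
At constant T, ΔS = Q_rev/T = −4400.4 / 234.3 = -18.8 J/K.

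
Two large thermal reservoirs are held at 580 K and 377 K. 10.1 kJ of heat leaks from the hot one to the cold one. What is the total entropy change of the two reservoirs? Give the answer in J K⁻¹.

ΔS_total = 9.38 J/K

ΔS_hot = −Q/T_H = −10100/580 = -17.41 J/K and ΔS_cold = +Q/T_C = 10100/377 = 26.79 J/K.
ΔS_total = -17.41 + 26.79 = 9.38 J/K, positive as the second law requires.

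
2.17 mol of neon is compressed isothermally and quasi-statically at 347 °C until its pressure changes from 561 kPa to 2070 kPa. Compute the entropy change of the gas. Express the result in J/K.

For an isothermal ideal gas ΔS_gas = nR ln(P₁/P₂) = 2.17 × 8.314 × ln(561/2070) = -23.6 J/K.

ΔS_gas = -23.6 J/K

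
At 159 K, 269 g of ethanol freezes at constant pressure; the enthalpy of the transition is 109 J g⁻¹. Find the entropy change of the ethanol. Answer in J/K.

ΔS = -184 J/K

Heat released by the substance: Q = −mL = −269 × 109 = −29321 J.
At constant T, ΔS = Q_rev/T = −29321 / 159 = -184 J/K.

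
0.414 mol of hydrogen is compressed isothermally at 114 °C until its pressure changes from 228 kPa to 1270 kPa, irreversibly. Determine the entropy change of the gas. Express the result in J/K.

Entropy is a state function, so ΔS_gas depends only on the end states.
For an isothermal ideal gas ΔS_gas = nR ln(P₁/P₂) = 0.414 × 8.314 × ln(228/1270) = -5.91 J/K.

ΔS_gas = -5.91 J/K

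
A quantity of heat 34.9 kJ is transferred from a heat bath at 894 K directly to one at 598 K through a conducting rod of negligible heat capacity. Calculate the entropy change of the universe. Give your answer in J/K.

ΔS_total = 19.3 J/K

ΔS_hot = −Q/T_H = −34900/894 = -39.04 J/K and ΔS_cold = +Q/T_C = 34900/598 = 58.36 J/K.
ΔS_total = -39.04 + 58.36 = 19.3 J/K, positive as the second law requires.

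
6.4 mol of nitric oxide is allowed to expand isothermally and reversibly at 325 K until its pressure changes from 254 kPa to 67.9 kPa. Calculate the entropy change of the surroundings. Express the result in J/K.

ΔS_surr = -70.2 J/K

For an isothermal ideal gas ΔS_gas = nR ln(P₁/P₂) = 6.4 × 8.314 × ln(254/67.9) = 70.2 J/K.
The process is reversible, so ΔS_surr = −ΔS_gas = -70.2 J/K and ΔS_universe = 0.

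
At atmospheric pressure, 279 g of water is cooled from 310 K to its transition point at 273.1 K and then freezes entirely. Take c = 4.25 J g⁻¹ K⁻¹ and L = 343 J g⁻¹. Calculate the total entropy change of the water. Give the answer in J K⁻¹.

Cooling step: ΔS₁ = m c ln(T_tr/T_i) = 279 × 4.25 × ln(273.1/310) = -150.3 J/K.
Phase change: ΔS₂ = −mL/T_tr = −279 × 343 / 273.1 = -350.4 J/K.
ΔS_total = (-150.3) + (-350.4) = -501 J/K.

ΔS = -501 J/K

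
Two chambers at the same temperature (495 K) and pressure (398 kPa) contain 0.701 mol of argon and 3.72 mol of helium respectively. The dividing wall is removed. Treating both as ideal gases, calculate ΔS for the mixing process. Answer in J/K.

ΔS_mix = 16.1 J/K

Mole fractions: x_A = 0.701/4.42 = 0.159, x_B = 0.841.
ΔS_mix = −R(n_A ln x_A + n_B ln x_B) = −8.314 × (0.701 ln 0.159 + 3.72 ln 0.841) = 16.1 J/K.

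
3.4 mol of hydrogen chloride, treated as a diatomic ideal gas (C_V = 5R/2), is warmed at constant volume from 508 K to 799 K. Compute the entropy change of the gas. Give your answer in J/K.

ΔS = 32 J/K

At constant volume, ΔS = nC_V ln(T₂/T₁) with C_V = 5R/2 = 20.79 J mol⁻¹ K⁻¹.
ΔS = 3.4 × 20.79 × ln(799/508) = 32 J/K.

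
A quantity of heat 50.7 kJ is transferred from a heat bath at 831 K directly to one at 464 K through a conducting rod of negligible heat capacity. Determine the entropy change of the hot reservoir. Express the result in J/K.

The hot reservoir loses heat Q, so ΔS_hot = −Q/T_H = −50700/831 = -61 J/K.

ΔS_hot = -61 J/K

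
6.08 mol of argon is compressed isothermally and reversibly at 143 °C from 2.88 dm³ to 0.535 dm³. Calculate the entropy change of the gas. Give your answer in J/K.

For an isothermal ideal gas ΔS_gas = nR ln(V₂/V₁) = 6.08 × 8.314 × ln(0.535/2.88) = -85.1 J/K.

ΔS_gas = -85.1 J/K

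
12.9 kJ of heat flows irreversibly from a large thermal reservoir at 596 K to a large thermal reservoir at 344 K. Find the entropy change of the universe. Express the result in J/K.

ΔS_hot = −Q/T_H = −12900/596 = -21.64 J/K and ΔS_cold = +Q/T_C = 12900/344 = 37.5 J/K.
ΔS_total = -21.64 + 37.5 = 15.9 J/K, positive as the second law requires.

ΔS_total = 15.9 J/K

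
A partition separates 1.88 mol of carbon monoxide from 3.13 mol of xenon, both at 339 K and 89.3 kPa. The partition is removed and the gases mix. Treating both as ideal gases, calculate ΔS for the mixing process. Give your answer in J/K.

Mole fractions: x_A = 1.88/5.01 = 0.375, x_B = 0.625.
ΔS_mix = −R(n_A ln x_A + n_B ln x_B) = −8.314 × (1.88 ln 0.375 + 3.13 ln 0.625) = 27.6 J/K.

ΔS_mix = 27.6 J/K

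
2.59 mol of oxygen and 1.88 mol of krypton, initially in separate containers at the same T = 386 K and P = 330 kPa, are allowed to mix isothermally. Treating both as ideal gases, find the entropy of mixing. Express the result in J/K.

ΔS_mix = 25.3 J/K

Mole fractions: x_A = 2.59/4.47 = 0.579, x_B = 0.421.
ΔS_mix = −R(n_A ln x_A + n_B ln x_B) = −8.314 × (2.59 ln 0.579 + 1.88 ln 0.421) = 25.3 J/K.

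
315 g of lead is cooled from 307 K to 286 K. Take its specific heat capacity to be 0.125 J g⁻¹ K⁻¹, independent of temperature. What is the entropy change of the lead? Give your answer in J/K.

ΔS = -2.79 J/K

ΔS = ∫dQ_rev/T = m c ln(T₂/T₁) = 315 × 0.125 × ln(286/307) = -2.79 J/K.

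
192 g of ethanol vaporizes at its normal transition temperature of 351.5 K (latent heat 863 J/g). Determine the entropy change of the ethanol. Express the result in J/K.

ΔS = 471 J/K

Heat absorbed by the substance: Q = mL = 192 × 863 = 165696 J.
At constant T, ΔS = Q_rev/T = 165696 / 351.5 = 471 J/K.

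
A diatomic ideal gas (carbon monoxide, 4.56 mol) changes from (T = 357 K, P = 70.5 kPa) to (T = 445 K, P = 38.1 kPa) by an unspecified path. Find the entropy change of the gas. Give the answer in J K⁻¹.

ΔS = nC_p ln(T₂/T₁) − nR ln(P₂/P₁), with C_p = 7R/2 = 29.1 J mol⁻¹ K⁻¹ for a diatomic ideal gas.
ΔS = 4.56 × [29.1 × ln(445/357) − 8.314 × ln(38.1/70.5)] = 52.6 J/K.

ΔS = 52.6 J/K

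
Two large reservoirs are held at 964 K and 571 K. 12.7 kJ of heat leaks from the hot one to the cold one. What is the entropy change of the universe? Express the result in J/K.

ΔS_total = 9.07 J/K

ΔS_hot = −Q/T_H = −12700/964 = -13.17 J/K and ΔS_cold = +Q/T_C = 12700/571 = 22.24 J/K.
ΔS_total = -13.17 + 22.24 = 9.07 J/K, positive as the second law requires.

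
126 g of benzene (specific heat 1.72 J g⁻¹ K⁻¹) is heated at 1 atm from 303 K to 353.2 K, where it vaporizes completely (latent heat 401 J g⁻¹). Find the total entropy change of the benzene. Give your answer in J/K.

ΔS = 176 J/K

Warming step: ΔS₁ = m c ln(T_tr/T_i) = 126 × 1.72 × ln(353.2/303) = 33.22 J/K.
Phase change: ΔS₂ = +mL/T_tr = 126 × 401 / 353.2 = 143.1 J/K.
ΔS_total = (33.22) + (143.1) = 176 J/K.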